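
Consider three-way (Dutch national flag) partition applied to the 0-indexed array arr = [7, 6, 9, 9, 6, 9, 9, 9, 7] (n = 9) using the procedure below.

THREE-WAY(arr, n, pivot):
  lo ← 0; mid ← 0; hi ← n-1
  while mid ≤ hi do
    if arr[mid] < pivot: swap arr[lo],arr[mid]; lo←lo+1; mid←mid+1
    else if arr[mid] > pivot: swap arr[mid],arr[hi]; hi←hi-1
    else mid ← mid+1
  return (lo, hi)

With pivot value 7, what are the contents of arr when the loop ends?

[6, 6, 7, 7, 9, 9, 9, 9, 9]

lo=0 mid=0 hi=8
7=7: mid=1
6<7: swap(0,1), lo=1 mid=2 ⇒ [6, 7, 9, 9, 6, 9, 9, 9, 7]
9>7: swap(2,8), hi=7 ⇒ [6, 7, 7, 9, 6, 9, 9, 9, 9]
7=7: mid=3
9>7: swap(3,7), hi=6 ⇒ [6, 7, 7, 9, 6, 9, 9, 9, 9]
9>7: swap(3,6), hi=5 ⇒ [6, 7, 7, 9, 6, 9, 9, 9, 9]
9>7: swap(3,5), hi=4 ⇒ [6, 7, 7, 9, 6, 9, 9, 9, 9]
9>7: swap(3,4), hi=3 ⇒ [6, 7, 7, 6, 9, 9, 9, 9, 9]
6<7: swap(1,3), lo=2 mid=4 ⇒ [6, 6, 7, 7, 9, 9, 9, 9, 9]
done. lo=2 hi=3; arr=[6, 6, 7, 7, 9, 9, 9, 9, 9]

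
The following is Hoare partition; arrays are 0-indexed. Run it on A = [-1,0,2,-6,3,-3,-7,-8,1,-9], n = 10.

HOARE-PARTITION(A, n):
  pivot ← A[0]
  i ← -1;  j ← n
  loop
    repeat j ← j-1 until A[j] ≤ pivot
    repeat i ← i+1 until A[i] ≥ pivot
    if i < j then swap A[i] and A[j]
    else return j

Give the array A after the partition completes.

[-9,-8,-7,-6,-3,3,2,0,1,-1]

pivot=-1
j stops at 9 (-9), i stops at 0 (-1); swap ⇒ [-9,0,2,-6,3,-3,-7,-8,1,-1]
j stops at 7 (-8), i stops at 1 (0); swap ⇒ [-9,-8,2,-6,3,-3,-7,0,1,-1]
j stops at 6 (-7), i stops at 2 (2); swap ⇒ [-9,-8,-7,-6,3,-3,2,0,1,-1]
j stops at 5 (-3), i stops at 4 (3); swap ⇒ [-9,-8,-7,-6,-3,3,2,0,1,-1]
j stops at 4, i stops at 5; i≥j ⇒ return 4. A=[-9,-8,-7,-6,-3,3,2,0,1,-1]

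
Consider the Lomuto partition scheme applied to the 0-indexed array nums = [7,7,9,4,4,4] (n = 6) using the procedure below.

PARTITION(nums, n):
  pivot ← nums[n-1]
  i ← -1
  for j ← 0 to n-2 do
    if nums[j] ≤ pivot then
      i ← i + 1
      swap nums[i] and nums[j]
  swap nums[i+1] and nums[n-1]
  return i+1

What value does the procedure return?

2

pivot = nums[5] = 4; i = -1
j=0: nums[0]=7 > 4 → no swap
j=1: nums[1]=7 > 4 → no swap
j=2: nums[2]=9 > 4 → no swap
j=3: nums[3]=4 ≤ 4 → i=0, swap nums[0],nums[3] → [4,7,9,7,4,4]
j=4: nums[4]=4 ≤ 4 → i=1, swap nums[1],nums[4] → [4,4,9,7,7,4]
final swap nums[2],nums[5] → [4,4,4,7,7,9]; return 2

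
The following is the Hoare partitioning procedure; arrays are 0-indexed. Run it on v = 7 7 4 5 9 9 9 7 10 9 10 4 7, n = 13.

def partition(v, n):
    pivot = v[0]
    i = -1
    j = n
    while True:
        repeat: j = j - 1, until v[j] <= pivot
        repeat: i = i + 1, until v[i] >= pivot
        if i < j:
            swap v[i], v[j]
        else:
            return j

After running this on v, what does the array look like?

pivot = v[0] = 7; i = -1, j = 13
j→12 (v[12]=7≤7), i→0 (v[0]=7≥7); i<j, swap → 7 7 4 5 9 9 9 7 10 9 10 4 7
j→11 (v[11]=4≤7), i→1 (v[1]=7≥7); i<j, swap → 7 4 4 5 9 9 9 7 10 9 10 7 7
j→7 (v[7]=7≤7), i→4 (v[4]=9≥7); i<j, swap → 7 4 4 5 7 9 9 9 10 9 10 7 7
j→4, i→5; i≥j, return j=4. v = 7 4 4 5 7 9 9 9 10 9 10 7 7

7 4 4 5 7 9 9 9 10 9 10 7 7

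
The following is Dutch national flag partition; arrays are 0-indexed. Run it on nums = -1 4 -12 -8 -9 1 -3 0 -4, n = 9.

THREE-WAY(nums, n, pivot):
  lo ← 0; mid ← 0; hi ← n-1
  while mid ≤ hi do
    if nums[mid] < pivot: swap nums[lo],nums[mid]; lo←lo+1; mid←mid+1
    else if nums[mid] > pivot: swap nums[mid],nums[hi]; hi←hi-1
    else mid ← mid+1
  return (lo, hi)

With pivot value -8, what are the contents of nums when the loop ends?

-9 -12 -8 4 1 -3 0 -4 -1

lo=0 mid=0 hi=8
-1>-8: swap(0,8), hi=7 ⇒ -4 4 -12 -8 -9 1 -3 0 -1
-4>-8: swap(0,7), hi=6 ⇒ 0 4 -12 -8 -9 1 -3 -4 -1
0>-8: swap(0,6), hi=5 ⇒ -3 4 -12 -8 -9 1 0 -4 -1
-3>-8: swap(0,5), hi=4 ⇒ 1 4 -12 -8 -9 -3 0 -4 -1
1>-8: swap(0,4), hi=3 ⇒ -9 4 -12 -8 1 -3 0 -4 -1
-9<-8: swap(0,0), lo=1 mid=1 ⇒ -9 4 -12 -8 1 -3 0 -4 -1
4>-8: swap(1,3), hi=2 ⇒ -9 -8 -12 4 1 -3 0 -4 -1
-8=-8: mid=2
-12<-8: swap(1,2), lo=2 mid=3 ⇒ -9 -12 -8 4 1 -3 0 -4 -1
done. lo=2 hi=2; nums=-9 -12 -8 4 1 -3 0 -4 -1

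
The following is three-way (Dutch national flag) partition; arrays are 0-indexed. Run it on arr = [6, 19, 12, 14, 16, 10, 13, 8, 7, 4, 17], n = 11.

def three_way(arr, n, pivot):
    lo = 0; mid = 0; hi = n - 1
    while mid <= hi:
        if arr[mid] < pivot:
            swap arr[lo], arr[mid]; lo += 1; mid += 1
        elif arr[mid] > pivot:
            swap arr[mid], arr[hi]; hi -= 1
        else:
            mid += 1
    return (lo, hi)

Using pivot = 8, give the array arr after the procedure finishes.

pivot = 8; lo=0, mid=0, hi=10
arr[mid]=6<8: swap arr[0],arr[0]; lo=1,mid=1 → [6, 19, 12, 14, 16, 10, 13, 8, 7, 4, 17]
arr[mid]=19>8: swap arr[1],arr[10]; hi=9 → [6, 17, 12, 14, 16, 10, 13, 8, 7, 4, 19]
arr[mid]=17>8: swap arr[1],arr[9]; hi=8 → [6, 4, 12, 14, 16, 10, 13, 8, 7, 17, 19]
arr[mid]=4<8: swap arr[1],arr[1]; lo=2,mid=2 → [6, 4, 12, 14, 16, 10, 13, 8, 7, 17, 19]
arr[mid]=12>8: swap arr[2],arr[8]; hi=7 → [6, 4, 7, 14, 16, 10, 13, 8, 12, 17, 19]
arr[mid]=7<8: swap arr[2],arr[2]; lo=3,mid=3 → [6, 4, 7, 14, 16, 10, 13, 8, 12, 17, 19]
arr[mid]=14>8: swap arr[3],arr[7]; hi=6 → [6, 4, 7, 8, 16, 10, 13, 14, 12, 17, 19]
arr[mid]=8=8: mid=4
arr[mid]=16>8: swap arr[4],arr[6]; hi=5 → [6, 4, 7, 8, 13, 10, 16, 14, 12, 17, 19]
arr[mid]=13>8: swap arr[4],arr[5]; hi=4 → [6, 4, 7, 8, 10, 13, 16, 14, 12, 17, 19]
arr[mid]=10>8: swap arr[4],arr[4]; hi=3 → [6, 4, 7, 8, 10, 13, 16, 14, 12, 17, 19]
end: lo=3, hi=3; arr = [6, 4, 7, 8, 10, 13, 16, 14, 12, 17, 19]

[6, 4, 7, 8, 10, 13, 16, 14, 12, 17, 19]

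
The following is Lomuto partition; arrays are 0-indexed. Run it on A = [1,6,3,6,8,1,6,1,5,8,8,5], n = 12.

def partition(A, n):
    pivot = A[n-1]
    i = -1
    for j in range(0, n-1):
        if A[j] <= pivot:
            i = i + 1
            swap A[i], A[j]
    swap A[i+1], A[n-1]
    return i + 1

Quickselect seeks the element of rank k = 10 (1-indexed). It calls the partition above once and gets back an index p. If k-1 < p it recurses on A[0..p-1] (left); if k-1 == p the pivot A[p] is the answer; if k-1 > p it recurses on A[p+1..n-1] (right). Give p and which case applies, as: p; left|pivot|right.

pivot = A[11] = 5; i = -1
j=0: A[0]=1 ≤ 5 → i=0, swap A[0],A[0] (no change) → [1,6,3,6,8,1,6,1,5,8,8,5]
j=1: A[1]=6 > 5 → no swap
j=2: A[2]=3 ≤ 5 → i=1, swap A[1],A[2] → [1,3,6,6,8,1,6,1,5,8,8,5]
j=3: A[3]=6 > 5 → no swap
j=4: A[4]=8 > 5 → no swap
j=5: A[5]=1 ≤ 5 → i=2, swap A[2],A[5] → [1,3,1,6,8,6,6,1,5,8,8,5]
j=6: A[6]=6 > 5 → no swap
j=7: A[7]=1 ≤ 5 → i=3, swap A[3],A[7] → [1,3,1,1,8,6,6,6,5,8,8,5]
j=8: A[8]=5 ≤ 5 → i=4, swap A[4],A[8] → [1,3,1,1,5,6,6,6,8,8,8,5]
j=9: A[9]=8 > 5 → no swap
j=10: A[10]=8 > 5 → no swap
final swap A[5],A[11] → [1,3,1,1,5,5,6,6,8,8,8,6]; return 5
p = 5; k-1 = 9 > 5 ⇒ right

5; right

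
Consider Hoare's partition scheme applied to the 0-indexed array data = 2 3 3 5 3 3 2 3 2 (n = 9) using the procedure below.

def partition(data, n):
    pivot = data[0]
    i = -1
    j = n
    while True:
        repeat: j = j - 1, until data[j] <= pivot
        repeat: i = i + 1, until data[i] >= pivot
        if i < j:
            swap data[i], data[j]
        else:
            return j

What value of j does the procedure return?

1

pivot = data[0] = 2; i = -1, j = 9
j→8 (data[8]=2≤2), i→0 (data[0]=2≥2); i<j, swap → 2 3 3 5 3 3 2 3 2
j→6 (data[6]=2≤2), i→1 (data[1]=3≥2); i<j, swap → 2 2 3 5 3 3 3 3 2
j→1, i→2; i≥j, return j=1. data = 2 2 3 5 3 3 3 3 2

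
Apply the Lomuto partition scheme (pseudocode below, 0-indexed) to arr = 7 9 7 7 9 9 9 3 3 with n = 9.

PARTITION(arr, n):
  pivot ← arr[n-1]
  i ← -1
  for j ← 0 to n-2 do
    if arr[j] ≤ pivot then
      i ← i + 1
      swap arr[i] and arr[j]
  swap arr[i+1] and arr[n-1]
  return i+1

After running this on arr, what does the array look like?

pivot = arr[8] = 3; i = -1
j=0: arr[0]=7 > 3 → no swap
j=1: arr[1]=9 > 3 → no swap
j=2: arr[2]=7 > 3 → no swap
j=3: arr[3]=7 > 3 → no swap
j=4: arr[4]=9 > 3 → no swap
j=5: arr[5]=9 > 3 → no swap
j=6: arr[6]=9 > 3 → no swap
j=7: arr[7]=3 ≤ 3 → i=0, swap arr[0],arr[7] → 3 9 7 7 9 9 9 7 3
final swap arr[1],arr[8] → 3 3 7 7 9 9 9 7 9; return 1

3 3 7 7 9 9 9 7 9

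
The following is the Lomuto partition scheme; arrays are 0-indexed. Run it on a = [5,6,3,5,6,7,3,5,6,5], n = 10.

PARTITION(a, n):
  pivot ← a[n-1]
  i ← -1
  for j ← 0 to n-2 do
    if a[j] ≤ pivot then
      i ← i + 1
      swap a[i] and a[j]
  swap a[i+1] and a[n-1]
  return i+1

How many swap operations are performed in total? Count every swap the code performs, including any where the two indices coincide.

pivot = a[9] = 5; i = -1
j=0: a[0]=5 ≤ 5 → i=0, swap a[0],a[0] (no change) → [5,6,3,5,6,7,3,5,6,5]
j=1: a[1]=6 > 5 → no swap
j=2: a[2]=3 ≤ 5 → i=1, swap a[1],a[2] → [5,3,6,5,6,7,3,5,6,5]
j=3: a[3]=5 ≤ 5 → i=2, swap a[2],a[3] → [5,3,5,6,6,7,3,5,6,5]
j=4: a[4]=6 > 5 → no swap
j=5: a[5]=7 > 5 → no swap
j=6: a[6]=3 ≤ 5 → i=3, swap a[3],a[6] → [5,3,5,3,6,7,6,5,6,5]
j=7: a[7]=5 ≤ 5 → i=4, swap a[4],a[7] → [5,3,5,3,5,7,6,6,6,5]
j=8: a[8]=6 > 5 → no swap
final swap a[5],a[9] → [5,3,5,3,5,5,6,6,6,7]; return 5

6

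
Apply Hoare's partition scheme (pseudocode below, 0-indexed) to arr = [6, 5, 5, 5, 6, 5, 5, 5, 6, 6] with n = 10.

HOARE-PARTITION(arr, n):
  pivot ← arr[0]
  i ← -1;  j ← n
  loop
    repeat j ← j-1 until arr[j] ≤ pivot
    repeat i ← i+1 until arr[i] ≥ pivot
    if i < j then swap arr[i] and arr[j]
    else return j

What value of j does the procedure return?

pivot = arr[0] = 6; i = -1, j = 10
j→9 (arr[9]=6≤6), i→0 (arr[0]=6≥6); i<j, swap → [6, 5, 5, 5, 6, 5, 5, 5, 6, 6]
j→8 (arr[8]=6≤6), i→4 (arr[4]=6≥6); i<j, swap → [6, 5, 5, 5, 6, 5, 5, 5, 6, 6]
j→7, i→8; i≥j, return j=7. arr = [6, 5, 5, 5, 6, 5, 5, 5, 6, 6]

7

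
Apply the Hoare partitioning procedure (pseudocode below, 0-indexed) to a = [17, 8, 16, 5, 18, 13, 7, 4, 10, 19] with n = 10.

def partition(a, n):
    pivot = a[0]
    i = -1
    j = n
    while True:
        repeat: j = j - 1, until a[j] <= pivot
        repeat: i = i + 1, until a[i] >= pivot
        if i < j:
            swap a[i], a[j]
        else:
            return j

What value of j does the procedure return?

6

pivot = a[0] = 17; i = -1, j = 10
j→8 (a[8]=10≤17), i→0 (a[0]=17≥17); i<j, swap → [10, 8, 16, 5, 18, 13, 7, 4, 17, 19]
j→7 (a[7]=4≤17), i→4 (a[4]=18≥17); i<j, swap → [10, 8, 16, 5, 4, 13, 7, 18, 17, 19]
j→6, i→7; i≥j, return j=6. a = [10, 8, 16, 5, 4, 13, 7, 18, 17, 19]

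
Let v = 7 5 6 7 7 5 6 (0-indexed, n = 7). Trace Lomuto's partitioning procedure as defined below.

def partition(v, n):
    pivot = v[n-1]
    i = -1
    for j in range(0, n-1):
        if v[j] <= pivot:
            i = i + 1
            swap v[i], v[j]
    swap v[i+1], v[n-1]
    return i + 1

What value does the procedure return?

pivot = v[6] = 6; i = -1
j=0: v[0]=7 > 6 → no swap
j=1: v[1]=5 ≤ 6 → i=0, swap v[0],v[1] → 5 7 6 7 7 5 6
j=2: v[2]=6 ≤ 6 → i=1, swap v[1],v[2] → 5 6 7 7 7 5 6
j=3: v[3]=7 > 6 → no swap
j=4: v[4]=7 > 6 → no swap
j=5: v[5]=5 ≤ 6 → i=2, swap v[2],v[5] → 5 6 5 7 7 7 6
final swap v[3],v[6] → 5 6 5 6 7 7 7; return 3

3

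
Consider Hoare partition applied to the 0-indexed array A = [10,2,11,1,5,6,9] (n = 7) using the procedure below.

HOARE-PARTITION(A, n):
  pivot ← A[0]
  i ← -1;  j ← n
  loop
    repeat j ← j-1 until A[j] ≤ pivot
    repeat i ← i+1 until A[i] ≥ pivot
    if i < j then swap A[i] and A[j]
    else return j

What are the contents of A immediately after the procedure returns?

[9,2,6,1,5,11,10]

pivot=10
j stops at 6 (9), i stops at 0 (10); swap ⇒ [9,2,11,1,5,6,10]
j stops at 5 (6), i stops at 2 (11); swap ⇒ [9,2,6,1,5,11,10]
j stops at 4, i stops at 5; i≥j ⇒ return 4. A=[9,2,6,1,5,11,10]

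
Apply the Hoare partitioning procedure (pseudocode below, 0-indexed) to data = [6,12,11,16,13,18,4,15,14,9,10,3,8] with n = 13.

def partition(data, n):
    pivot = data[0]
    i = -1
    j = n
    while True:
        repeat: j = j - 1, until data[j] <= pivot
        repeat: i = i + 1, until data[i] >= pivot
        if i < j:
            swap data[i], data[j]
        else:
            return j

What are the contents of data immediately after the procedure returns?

[3,4,11,16,13,18,12,15,14,9,10,6,8]

pivot = data[0] = 6; i = -1, j = 13
j→11 (data[11]=3≤6), i→0 (data[0]=6≥6); i<j, swap → [3,12,11,16,13,18,4,15,14,9,10,6,8]
j→6 (data[6]=4≤6), i→1 (data[1]=12≥6); i<j, swap → [3,4,11,16,13,18,12,15,14,9,10,6,8]
j→1, i→2; i≥j, return j=1. data = [3,4,11,16,13,18,12,15,14,9,10,6,8]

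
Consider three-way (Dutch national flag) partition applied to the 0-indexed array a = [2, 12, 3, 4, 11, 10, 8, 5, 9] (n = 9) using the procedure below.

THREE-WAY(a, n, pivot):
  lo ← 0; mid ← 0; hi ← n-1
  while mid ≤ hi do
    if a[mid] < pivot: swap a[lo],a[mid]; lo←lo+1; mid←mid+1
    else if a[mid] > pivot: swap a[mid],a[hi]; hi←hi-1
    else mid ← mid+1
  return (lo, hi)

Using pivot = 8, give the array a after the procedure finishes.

[2, 5, 3, 4, 8, 10, 11, 9, 12]

lo=0 mid=0 hi=8
2<8: swap(0,0), lo=1 mid=1 ⇒ [2, 12, 3, 4, 11, 10, 8, 5, 9]
12>8: swap(1,8), hi=7 ⇒ [2, 9, 3, 4, 11, 10, 8, 5, 12]
9>8: swap(1,7), hi=6 ⇒ [2, 5, 3, 4, 11, 10, 8, 9, 12]
5<8: swap(1,1), lo=2 mid=2 ⇒ [2, 5, 3, 4, 11, 10, 8, 9, 12]
3<8: swap(2,2), lo=3 mid=3 ⇒ [2, 5, 3, 4, 11, 10, 8, 9, 12]
4<8: swap(3,3), lo=4 mid=4 ⇒ [2, 5, 3, 4, 11, 10, 8, 9, 12]
11>8: swap(4,6), hi=5 ⇒ [2, 5, 3, 4, 8, 10, 11, 9, 12]
8=8: mid=5
10>8: swap(5,5), hi=4 ⇒ [2, 5, 3, 4, 8, 10, 11, 9, 12]
done. lo=4 hi=4; a=[2, 5, 3, 4, 8, 10, 11, 9, 12]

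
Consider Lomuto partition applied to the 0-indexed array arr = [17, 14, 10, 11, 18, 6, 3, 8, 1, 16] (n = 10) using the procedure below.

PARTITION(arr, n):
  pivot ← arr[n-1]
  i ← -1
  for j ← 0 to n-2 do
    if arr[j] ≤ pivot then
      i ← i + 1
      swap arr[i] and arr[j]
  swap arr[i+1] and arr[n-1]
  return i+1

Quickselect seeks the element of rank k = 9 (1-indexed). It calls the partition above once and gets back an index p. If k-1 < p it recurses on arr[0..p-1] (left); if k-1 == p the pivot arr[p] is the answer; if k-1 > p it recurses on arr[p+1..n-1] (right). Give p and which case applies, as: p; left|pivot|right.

7; right

pivot = arr[9] = 16; i = -1
j=0: arr[0]=17 > 16 → no swap
j=1: arr[1]=14 ≤ 16 → i=0, swap arr[0],arr[1] → [14, 17, 10, 11, 18, 6, 3, 8, 1, 16]
j=2: arr[2]=10 ≤ 16 → i=1, swap arr[1],arr[2] → [14, 10, 17, 11, 18, 6, 3, 8, 1, 16]
j=3: arr[3]=11 ≤ 16 → i=2, swap arr[2],arr[3] → [14, 10, 11, 17, 18, 6, 3, 8, 1, 16]
j=4: arr[4]=18 > 16 → no swap
j=5: arr[5]=6 ≤ 16 → i=3, swap arr[3],arr[5] → [14, 10, 11, 6, 18, 17, 3, 8, 1, 16]
j=6: arr[6]=3 ≤ 16 → i=4, swap arr[4],arr[6] → [14, 10, 11, 6, 3, 17, 18, 8, 1, 16]
j=7: arr[7]=8 ≤ 16 → i=5, swap arr[5],arr[7] → [14, 10, 11, 6, 3, 8, 18, 17, 1, 16]
j=8: arr[8]=1 ≤ 16 → i=6, swap arr[6],arr[8] → [14, 10, 11, 6, 3, 8, 1, 17, 18, 16]
final swap arr[7],arr[9] → [14, 10, 11, 6, 3, 8, 1, 16, 18, 17]; return 7
p = 7; k-1 = 8 > 7 ⇒ right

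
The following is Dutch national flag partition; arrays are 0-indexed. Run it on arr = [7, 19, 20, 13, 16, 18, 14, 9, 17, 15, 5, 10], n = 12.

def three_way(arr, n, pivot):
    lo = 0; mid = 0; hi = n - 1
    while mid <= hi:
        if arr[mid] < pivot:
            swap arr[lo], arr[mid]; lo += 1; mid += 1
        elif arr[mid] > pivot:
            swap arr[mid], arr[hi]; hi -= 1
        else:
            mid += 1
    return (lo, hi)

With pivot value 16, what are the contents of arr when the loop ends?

[7, 10, 5, 13, 15, 14, 9, 16, 17, 18, 20, 19]

lo=0 mid=0 hi=11
7<16: swap(0,0), lo=1 mid=1 ⇒ [7, 19, 20, 13, 16, 18, 14, 9, 17, 15, 5, 10]
19>16: swap(1,11), hi=10 ⇒ [7, 10, 20, 13, 16, 18, 14, 9, 17, 15, 5, 19]
10<16: swap(1,1), lo=2 mid=2 ⇒ [7, 10, 20, 13, 16, 18, 14, 9, 17, 15, 5, 19]
20>16: swap(2,10), hi=9 ⇒ [7, 10, 5, 13, 16, 18, 14, 9, 17, 15, 20, 19]
5<16: swap(2,2), lo=3 mid=3 ⇒ [7, 10, 5, 13, 16, 18, 14, 9, 17, 15, 20, 19]
13<16: swap(3,3), lo=4 mid=4 ⇒ [7, 10, 5, 13, 16, 18, 14, 9, 17, 15, 20, 19]
16=16: mid=5
18>16: swap(5,9), hi=8 ⇒ [7, 10, 5, 13, 16, 15, 14, 9, 17, 18, 20, 19]
15<16: swap(4,5), lo=5 mid=6 ⇒ [7, 10, 5, 13, 15, 16, 14, 9, 17, 18, 20, 19]
14<16: swap(5,6), lo=6 mid=7 ⇒ [7, 10, 5, 13, 15, 14, 16, 9, 17, 18, 20, 19]
9<16: swap(6,7), lo=7 mid=8 ⇒ [7, 10, 5, 13, 15, 14, 9, 16, 17, 18, 20, 19]
17>16: swap(8,8), hi=7 ⇒ [7, 10, 5, 13, 15, 14, 9, 16, 17, 18, 20, 19]
done. lo=7 hi=7; arr=[7, 10, 5, 13, 15, 14, 9, 16, 17, 18, 20, 19]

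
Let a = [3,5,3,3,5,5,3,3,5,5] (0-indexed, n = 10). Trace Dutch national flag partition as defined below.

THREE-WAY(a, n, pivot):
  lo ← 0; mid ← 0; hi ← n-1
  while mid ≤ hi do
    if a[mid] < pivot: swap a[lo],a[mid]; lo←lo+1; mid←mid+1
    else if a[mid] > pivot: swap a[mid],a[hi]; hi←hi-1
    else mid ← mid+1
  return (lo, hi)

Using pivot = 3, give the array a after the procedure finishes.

[3,3,3,3,3,5,5,5,5,5]

pivot = 3; lo=0, mid=0, hi=9
a[mid]=3=3: mid=1
a[mid]=5>3: swap a[1],a[9]; hi=8 → [3,5,3,3,5,5,3,3,5,5]
a[mid]=5>3: swap a[1],a[8]; hi=7 → [3,5,3,3,5,5,3,3,5,5]
a[mid]=5>3: swap a[1],a[7]; hi=6 → [3,3,3,3,5,5,3,5,5,5]
a[mid]=3=3: mid=2
a[mid]=3=3: mid=3
a[mid]=3=3: mid=4
a[mid]=5>3: swap a[4],a[6]; hi=5 → [3,3,3,3,3,5,5,5,5,5]
a[mid]=3=3: mid=5
a[mid]=5>3: swap a[5],a[5]; hi=4 → [3,3,3,3,3,5,5,5,5,5]
end: lo=0, hi=4; a = [3,3,3,3,3,5,5,5,5,5]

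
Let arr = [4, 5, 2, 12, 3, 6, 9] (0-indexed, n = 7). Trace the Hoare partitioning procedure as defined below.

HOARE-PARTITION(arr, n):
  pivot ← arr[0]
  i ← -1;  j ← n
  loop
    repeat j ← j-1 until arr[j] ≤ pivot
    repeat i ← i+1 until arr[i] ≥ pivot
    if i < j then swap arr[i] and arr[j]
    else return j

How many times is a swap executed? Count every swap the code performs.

pivot = arr[0] = 4; i = -1, j = 7
j→4 (arr[4]=3≤4), i→0 (arr[0]=4≥4); i<j, swap → [3, 5, 2, 12, 4, 6, 9]
j→2 (arr[2]=2≤4), i→1 (arr[1]=5≥4); i<j, swap → [3, 2, 5, 12, 4, 6, 9]
j→1, i→2; i≥j, return j=1. arr = [3, 2, 5, 12, 4, 6, 9]

2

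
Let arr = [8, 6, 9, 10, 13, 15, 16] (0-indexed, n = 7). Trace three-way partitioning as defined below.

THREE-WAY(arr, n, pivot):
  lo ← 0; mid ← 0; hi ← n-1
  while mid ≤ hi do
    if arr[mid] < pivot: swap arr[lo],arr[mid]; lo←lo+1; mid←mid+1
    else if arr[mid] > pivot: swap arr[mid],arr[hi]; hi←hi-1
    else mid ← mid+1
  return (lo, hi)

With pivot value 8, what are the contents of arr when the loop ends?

[6, 8, 10, 13, 15, 16, 9]

pivot = 8; lo=0, mid=0, hi=6
arr[mid]=8=8: mid=1
arr[mid]=6<8: swap arr[0],arr[1]; lo=1,mid=2 → [6, 8, 9, 10, 13, 15, 16]
arr[mid]=9>8: swap arr[2],arr[6]; hi=5 → [6, 8, 16, 10, 13, 15, 9]
arr[mid]=16>8: swap arr[2],arr[5]; hi=4 → [6, 8, 15, 10, 13, 16, 9]
arr[mid]=15>8: swap arr[2],arr[4]; hi=3 → [6, 8, 13, 10, 15, 16, 9]
arr[mid]=13>8: swap arr[2],arr[3]; hi=2 → [6, 8, 10, 13, 15, 16, 9]
arr[mid]=10>8: swap arr[2],arr[2]; hi=1 → [6, 8, 10, 13, 15, 16, 9]
end: lo=1, hi=1; arr = [6, 8, 10, 13, 15, 16, 9]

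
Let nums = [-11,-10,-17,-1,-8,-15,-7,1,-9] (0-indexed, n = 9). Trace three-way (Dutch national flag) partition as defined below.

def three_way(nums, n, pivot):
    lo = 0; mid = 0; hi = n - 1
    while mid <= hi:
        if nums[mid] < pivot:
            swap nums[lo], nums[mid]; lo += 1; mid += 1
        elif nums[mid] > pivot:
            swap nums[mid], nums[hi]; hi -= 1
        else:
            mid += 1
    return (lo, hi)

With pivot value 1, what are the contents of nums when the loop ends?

pivot = 1; lo=0, mid=0, hi=8
nums[mid]=-11<1: swap nums[0],nums[0]; lo=1,mid=1 → [-11,-10,-17,-1,-8,-15,-7,1,-9]
nums[mid]=-10<1: swap nums[1],nums[1]; lo=2,mid=2 → [-11,-10,-17,-1,-8,-15,-7,1,-9]
nums[mid]=-17<1: swap nums[2],nums[2]; lo=3,mid=3 → [-11,-10,-17,-1,-8,-15,-7,1,-9]
nums[mid]=-1<1: swap nums[3],nums[3]; lo=4,mid=4 → [-11,-10,-17,-1,-8,-15,-7,1,-9]
nums[mid]=-8<1: swap nums[4],nums[4]; lo=5,mid=5 → [-11,-10,-17,-1,-8,-15,-7,1,-9]
nums[mid]=-15<1: swap nums[5],nums[5]; lo=6,mid=6 → [-11,-10,-17,-1,-8,-15,-7,1,-9]
nums[mid]=-7<1: swap nums[6],nums[6]; lo=7,mid=7 → [-11,-10,-17,-1,-8,-15,-7,1,-9]
nums[mid]=1=1: mid=8
nums[mid]=-9<1: swap nums[7],nums[8]; lo=8,mid=9 → [-11,-10,-17,-1,-8,-15,-7,-9,1]
end: lo=8, hi=8; nums = [-11,-10,-17,-1,-8,-15,-7,-9,1]

[-11,-10,-17,-1,-8,-15,-7,-9,1]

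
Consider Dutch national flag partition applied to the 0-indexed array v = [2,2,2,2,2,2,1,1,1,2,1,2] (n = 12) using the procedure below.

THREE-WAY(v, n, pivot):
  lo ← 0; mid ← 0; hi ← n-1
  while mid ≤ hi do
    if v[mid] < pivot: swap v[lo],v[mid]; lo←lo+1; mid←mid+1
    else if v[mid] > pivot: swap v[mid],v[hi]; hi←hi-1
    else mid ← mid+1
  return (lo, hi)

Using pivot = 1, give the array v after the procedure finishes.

pivot = 1; lo=0, mid=0, hi=11
v[mid]=2>1: swap v[0],v[11]; hi=10 → [2,2,2,2,2,2,1,1,1,2,1,2]
v[mid]=2>1: swap v[0],v[10]; hi=9 → [1,2,2,2,2,2,1,1,1,2,2,2]
v[mid]=1=1: mid=1
v[mid]=2>1: swap v[1],v[9]; hi=8 → [1,2,2,2,2,2,1,1,1,2,2,2]
v[mid]=2>1: swap v[1],v[8]; hi=7 → [1,1,2,2,2,2,1,1,2,2,2,2]
v[mid]=1=1: mid=2
v[mid]=2>1: swap v[2],v[7]; hi=6 → [1,1,1,2,2,2,1,2,2,2,2,2]
v[mid]=1=1: mid=3
v[mid]=2>1: swap v[3],v[6]; hi=5 → [1,1,1,1,2,2,2,2,2,2,2,2]
v[mid]=1=1: mid=4
v[mid]=2>1: swap v[4],v[5]; hi=4 → [1,1,1,1,2,2,2,2,2,2,2,2]
v[mid]=2>1: swap v[4],v[4]; hi=3 → [1,1,1,1,2,2,2,2,2,2,2,2]
end: lo=0, hi=3; v = [1,1,1,1,2,2,2,2,2,2,2,2]

[1,1,1,1,2,2,2,2,2,2,2,2]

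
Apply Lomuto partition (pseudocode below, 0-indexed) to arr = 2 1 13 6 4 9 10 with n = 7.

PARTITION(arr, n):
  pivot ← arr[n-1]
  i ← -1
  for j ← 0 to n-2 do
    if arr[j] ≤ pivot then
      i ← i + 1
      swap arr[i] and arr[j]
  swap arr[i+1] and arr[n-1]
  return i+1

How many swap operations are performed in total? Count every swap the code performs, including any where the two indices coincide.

6

pivot=10, i=-1
j=0: 2≤10, i=0, swap(0,0) ⇒ 2 1 13 6 4 9 10
j=1: 1≤10, i=1, swap(1,1) ⇒ 2 1 13 6 4 9 10
j=2: 13>10, skip
j=3: 6≤10, i=2, swap(2,3) ⇒ 2 1 6 13 4 9 10
j=4: 4≤10, i=3, swap(3,4) ⇒ 2 1 6 4 13 9 10
j=5: 9≤10, i=4, swap(4,5) ⇒ 2 1 6 4 9 13 10
swap(5,6) ⇒ 2 1 6 4 9 10 13; return 5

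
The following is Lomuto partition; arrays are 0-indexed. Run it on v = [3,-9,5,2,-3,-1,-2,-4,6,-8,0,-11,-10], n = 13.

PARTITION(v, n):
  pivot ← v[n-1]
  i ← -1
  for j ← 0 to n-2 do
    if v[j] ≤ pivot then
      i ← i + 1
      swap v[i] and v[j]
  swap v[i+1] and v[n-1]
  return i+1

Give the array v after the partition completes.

[-11,-10,5,2,-3,-1,-2,-4,6,-8,0,3,-9]

pivot=-10, i=-1
j=0: 3>-10, skip
j=1: -9>-10, skip
j=2: 5>-10, skip
j=3: 2>-10, skip
j=4: -3>-10, skip
j=5: -1>-10, skip
j=6: -2>-10, skip
j=7: -4>-10, skip
j=8: 6>-10, skip
j=9: -8>-10, skip
j=10: 0>-10, skip
j=11: -11≤-10, i=0, swap(0,11) ⇒ [-11,-9,5,2,-3,-1,-2,-4,6,-8,0,3,-10]
swap(1,12) ⇒ [-11,-10,5,2,-3,-1,-2,-4,6,-8,0,3,-9]; return 1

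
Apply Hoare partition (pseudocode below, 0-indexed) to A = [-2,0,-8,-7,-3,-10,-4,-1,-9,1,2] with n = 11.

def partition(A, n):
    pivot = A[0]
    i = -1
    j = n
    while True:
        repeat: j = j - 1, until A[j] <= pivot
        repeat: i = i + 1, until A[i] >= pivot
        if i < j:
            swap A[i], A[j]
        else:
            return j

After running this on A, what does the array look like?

[-9,-4,-8,-7,-3,-10,0,-1,-2,1,2]

pivot = A[0] = -2; i = -1, j = 11
j→8 (A[8]=-9≤-2), i→0 (A[0]=-2≥-2); i<j, swap → [-9,0,-8,-7,-3,-10,-4,-1,-2,1,2]
j→6 (A[6]=-4≤-2), i→1 (A[1]=0≥-2); i<j, swap → [-9,-4,-8,-7,-3,-10,0,-1,-2,1,2]
j→5, i→6; i≥j, return j=5. A = [-9,-4,-8,-7,-3,-10,0,-1,-2,1,2]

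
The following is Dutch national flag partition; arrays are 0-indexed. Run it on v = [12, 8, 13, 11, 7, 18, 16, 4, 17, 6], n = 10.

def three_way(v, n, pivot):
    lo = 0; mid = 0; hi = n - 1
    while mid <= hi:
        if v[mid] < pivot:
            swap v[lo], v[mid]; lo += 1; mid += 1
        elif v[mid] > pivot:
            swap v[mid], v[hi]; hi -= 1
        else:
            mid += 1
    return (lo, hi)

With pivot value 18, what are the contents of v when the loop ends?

[12, 8, 13, 11, 7, 16, 4, 17, 6, 18]

lo=0 mid=0 hi=9
12<18: swap(0,0), lo=1 mid=1 ⇒ [12, 8, 13, 11, 7, 18, 16, 4, 17, 6]
8<18: swap(1,1), lo=2 mid=2 ⇒ [12, 8, 13, 11, 7, 18, 16, 4, 17, 6]
13<18: swap(2,2), lo=3 mid=3 ⇒ [12, 8, 13, 11, 7, 18, 16, 4, 17, 6]
11<18: swap(3,3), lo=4 mid=4 ⇒ [12, 8, 13, 11, 7, 18, 16, 4, 17, 6]
7<18: swap(4,4), lo=5 mid=5 ⇒ [12, 8, 13, 11, 7, 18, 16, 4, 17, 6]
18=18: mid=6
16<18: swap(5,6), lo=6 mid=7 ⇒ [12, 8, 13, 11, 7, 16, 18, 4, 17, 6]
4<18: swap(6,7), lo=7 mid=8 ⇒ [12, 8, 13, 11, 7, 16, 4, 18, 17, 6]
17<18: swap(7,8), lo=8 mid=9 ⇒ [12, 8, 13, 11, 7, 16, 4, 17, 18, 6]
6<18: swap(8,9), lo=9 mid=10 ⇒ [12, 8, 13, 11, 7, 16, 4, 17, 6, 18]
done. lo=9 hi=9; v=[12, 8, 13, 11, 7, 16, 4, 17, 6, 18]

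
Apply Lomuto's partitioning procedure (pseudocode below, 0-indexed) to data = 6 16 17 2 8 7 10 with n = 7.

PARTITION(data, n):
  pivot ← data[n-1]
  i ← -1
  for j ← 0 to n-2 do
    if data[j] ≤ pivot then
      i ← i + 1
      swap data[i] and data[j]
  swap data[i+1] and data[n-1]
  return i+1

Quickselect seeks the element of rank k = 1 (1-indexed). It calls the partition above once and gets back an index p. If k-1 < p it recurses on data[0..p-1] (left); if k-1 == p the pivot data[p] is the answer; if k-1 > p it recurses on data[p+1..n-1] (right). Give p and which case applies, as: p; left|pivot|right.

pivot=10, i=-1
j=0: 6≤10, i=0, swap(0,0) ⇒ 6 16 17 2 8 7 10
j=1: 16>10, skip
j=2: 17>10, skip
j=3: 2≤10, i=1, swap(1,3) ⇒ 6 2 17 16 8 7 10
j=4: 8≤10, i=2, swap(2,4) ⇒ 6 2 8 16 17 7 10
j=5: 7≤10, i=3, swap(3,5) ⇒ 6 2 8 7 17 16 10
swap(4,6) ⇒ 6 2 8 7 10 16 17; return 4
p = 4; k-1 = 0 < 4 ⇒ left

4; left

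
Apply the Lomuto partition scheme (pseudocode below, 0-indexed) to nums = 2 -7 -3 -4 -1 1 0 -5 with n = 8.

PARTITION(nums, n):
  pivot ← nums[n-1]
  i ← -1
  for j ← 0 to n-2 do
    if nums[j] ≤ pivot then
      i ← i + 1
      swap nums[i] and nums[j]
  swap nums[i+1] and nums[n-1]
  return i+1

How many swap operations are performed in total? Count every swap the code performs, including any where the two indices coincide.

2

pivot = nums[7] = -5; i = -1
j=0: nums[0]=2 > -5 → no swap
j=1: nums[1]=-7 ≤ -5 → i=0, swap nums[0],nums[1] → -7 2 -3 -4 -1 1 0 -5
j=2: nums[2]=-3 > -5 → no swap
j=3: nums[3]=-4 > -5 → no swap
j=4: nums[4]=-1 > -5 → no swap
j=5: nums[5]=1 > -5 → no swap
j=6: nums[6]=0 > -5 → no swap
final swap nums[1],nums[7] → -7 -5 -3 -4 -1 1 0 2; return 1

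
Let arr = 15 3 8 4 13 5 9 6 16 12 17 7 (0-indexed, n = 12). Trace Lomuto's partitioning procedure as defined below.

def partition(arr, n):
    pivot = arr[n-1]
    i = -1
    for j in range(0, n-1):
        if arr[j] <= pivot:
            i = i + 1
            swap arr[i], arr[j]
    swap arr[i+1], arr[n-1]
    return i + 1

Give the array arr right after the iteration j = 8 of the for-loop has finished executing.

pivot = arr[11] = 7; i = -1
j=0: arr[0]=15 > 7 → no swap
j=1: arr[1]=3 ≤ 7 → i=0, swap arr[0],arr[1] → 3 15 8 4 13 5 9 6 16 12 17 7
j=2: arr[2]=8 > 7 → no swap
j=3: arr[3]=4 ≤ 7 → i=1, swap arr[1],arr[3] → 3 4 8 15 13 5 9 6 16 12 17 7
j=4: arr[4]=13 > 7 → no swap
j=5: arr[5]=5 ≤ 7 → i=2, swap arr[2],arr[5] → 3 4 5 15 13 8 9 6 16 12 17 7
j=6: arr[6]=9 > 7 → no swap
j=7: arr[7]=6 ≤ 7 → i=3, swap arr[3],arr[7] → 3 4 5 6 13 8 9 15 16 12 17 7
j=8: arr[8]=16 > 7 → no swap
(after j=8) arr = 3 4 5 6 13 8 9 15 16 12 17 7

3 4 5 6 13 8 9 15 16 12 17 7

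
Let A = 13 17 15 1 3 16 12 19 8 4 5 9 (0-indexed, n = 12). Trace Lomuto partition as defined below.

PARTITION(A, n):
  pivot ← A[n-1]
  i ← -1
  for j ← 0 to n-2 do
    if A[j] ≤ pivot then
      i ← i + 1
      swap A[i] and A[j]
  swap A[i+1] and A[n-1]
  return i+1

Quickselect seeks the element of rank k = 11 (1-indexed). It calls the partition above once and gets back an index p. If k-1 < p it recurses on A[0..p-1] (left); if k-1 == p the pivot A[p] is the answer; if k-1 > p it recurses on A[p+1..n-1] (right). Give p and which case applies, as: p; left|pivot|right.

pivot=9, i=-1
j=0: 13>9, skip
j=1: 17>9, skip
j=2: 15>9, skip
j=3: 1≤9, i=0, swap(0,3) ⇒ 1 17 15 13 3 16 12 19 8 4 5 9
j=4: 3≤9, i=1, swap(1,4) ⇒ 1 3 15 13 17 16 12 19 8 4 5 9
j=5: 16>9, skip
j=6: 12>9, skip
j=7: 19>9, skip
j=8: 8≤9, i=2, swap(2,8) ⇒ 1 3 8 13 17 16 12 19 15 4 5 9
j=9: 4≤9, i=3, swap(3,9) ⇒ 1 3 8 4 17 16 12 19 15 13 5 9
j=10: 5≤9, i=4, swap(4,10) ⇒ 1 3 8 4 5 16 12 19 15 13 17 9
swap(5,11) ⇒ 1 3 8 4 5 9 12 19 15 13 17 16; return 5
p = 5; k-1 = 10 > 5 ⇒ right

5; right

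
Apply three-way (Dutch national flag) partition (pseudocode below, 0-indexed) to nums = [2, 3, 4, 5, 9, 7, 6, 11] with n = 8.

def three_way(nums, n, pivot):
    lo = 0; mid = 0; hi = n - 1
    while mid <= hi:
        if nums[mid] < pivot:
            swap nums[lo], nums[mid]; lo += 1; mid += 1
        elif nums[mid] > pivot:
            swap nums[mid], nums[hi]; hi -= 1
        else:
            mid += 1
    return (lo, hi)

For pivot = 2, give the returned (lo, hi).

(0, 0)

pivot = 2; lo=0, mid=0, hi=7
nums[mid]=2=2: mid=1
nums[mid]=3>2: swap nums[1],nums[7]; hi=6 → [2, 11, 4, 5, 9, 7, 6, 3]
nums[mid]=11>2: swap nums[1],nums[6]; hi=5 → [2, 6, 4, 5, 9, 7, 11, 3]
nums[mid]=6>2: swap nums[1],nums[5]; hi=4 → [2, 7, 4, 5, 9, 6, 11, 3]
nums[mid]=7>2: swap nums[1],nums[4]; hi=3 → [2, 9, 4, 5, 7, 6, 11, 3]
nums[mid]=9>2: swap nums[1],nums[3]; hi=2 → [2, 5, 4, 9, 7, 6, 11, 3]
nums[mid]=5>2: swap nums[1],nums[2]; hi=1 → [2, 4, 5, 9, 7, 6, 11, 3]
nums[mid]=4>2: swap nums[1],nums[1]; hi=0 → [2, 4, 5, 9, 7, 6, 11, 3]
end: lo=0, hi=0; nums = [2, 4, 5, 9, 7, 6, 11, 3]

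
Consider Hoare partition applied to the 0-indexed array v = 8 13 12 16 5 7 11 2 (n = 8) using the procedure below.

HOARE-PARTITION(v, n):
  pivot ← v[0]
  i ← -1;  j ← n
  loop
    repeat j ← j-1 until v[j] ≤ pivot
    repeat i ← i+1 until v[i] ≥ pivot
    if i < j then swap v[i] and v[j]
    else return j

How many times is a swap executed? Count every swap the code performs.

pivot = v[0] = 8; i = -1, j = 8
j→7 (v[7]=2≤8), i→0 (v[0]=8≥8); i<j, swap → 2 13 12 16 5 7 11 8
j→5 (v[5]=7≤8), i→1 (v[1]=13≥8); i<j, swap → 2 7 12 16 5 13 11 8
j→4 (v[4]=5≤8), i→2 (v[2]=12≥8); i<j, swap → 2 7 5 16 12 13 11 8
j→2, i→3; i≥j, return j=2. v = 2 7 5 16 12 13 11 8

3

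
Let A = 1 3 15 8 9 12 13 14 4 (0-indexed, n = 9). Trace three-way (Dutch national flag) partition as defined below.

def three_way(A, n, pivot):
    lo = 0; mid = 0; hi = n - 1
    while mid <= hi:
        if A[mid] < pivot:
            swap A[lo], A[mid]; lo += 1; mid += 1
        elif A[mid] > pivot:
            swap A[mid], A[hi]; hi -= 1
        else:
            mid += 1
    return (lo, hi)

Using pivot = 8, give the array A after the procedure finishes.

lo=0 mid=0 hi=8
1<8: swap(0,0), lo=1 mid=1 ⇒ 1 3 15 8 9 12 13 14 4
3<8: swap(1,1), lo=2 mid=2 ⇒ 1 3 15 8 9 12 13 14 4
15>8: swap(2,8), hi=7 ⇒ 1 3 4 8 9 12 13 14 15
4<8: swap(2,2), lo=3 mid=3 ⇒ 1 3 4 8 9 12 13 14 15
8=8: mid=4
9>8: swap(4,7), hi=6 ⇒ 1 3 4 8 14 12 13 9 15
14>8: swap(4,6), hi=5 ⇒ 1 3 4 8 13 12 14 9 15
13>8: swap(4,5), hi=4 ⇒ 1 3 4 8 12 13 14 9 15
12>8: swap(4,4), hi=3 ⇒ 1 3 4 8 12 13 14 9 15
done. lo=3 hi=3; A=1 3 4 8 12 13 14 9 15

1 3 4 8 12 13 14 9 15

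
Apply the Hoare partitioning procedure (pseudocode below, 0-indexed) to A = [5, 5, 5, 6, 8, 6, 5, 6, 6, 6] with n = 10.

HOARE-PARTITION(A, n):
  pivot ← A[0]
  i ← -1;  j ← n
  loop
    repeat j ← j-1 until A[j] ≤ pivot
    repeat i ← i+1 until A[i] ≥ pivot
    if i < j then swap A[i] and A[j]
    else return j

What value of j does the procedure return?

pivot=5
j stops at 6 (5), i stops at 0 (5); swap ⇒ [5, 5, 5, 6, 8, 6, 5, 6, 6, 6]
j stops at 2 (5), i stops at 1 (5); swap ⇒ [5, 5, 5, 6, 8, 6, 5, 6, 6, 6]
j stops at 1, i stops at 2; i≥j ⇒ return 1. A=[5, 5, 5, 6, 8, 6, 5, 6, 6, 6]

1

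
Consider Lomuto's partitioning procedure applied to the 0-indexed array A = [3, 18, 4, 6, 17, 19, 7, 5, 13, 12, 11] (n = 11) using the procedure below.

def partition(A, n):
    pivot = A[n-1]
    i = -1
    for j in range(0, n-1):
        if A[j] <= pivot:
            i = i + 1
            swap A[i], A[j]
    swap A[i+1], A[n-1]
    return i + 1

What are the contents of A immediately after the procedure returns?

[3, 4, 6, 7, 5, 11, 18, 17, 13, 12, 19]

pivot = A[10] = 11; i = -1
j=0: A[0]=3 ≤ 11 → i=0, swap A[0],A[0] (no change) → [3, 18, 4, 6, 17, 19, 7, 5, 13, 12, 11]
j=1: A[1]=18 > 11 → no swap
j=2: A[2]=4 ≤ 11 → i=1, swap A[1],A[2] → [3, 4, 18, 6, 17, 19, 7, 5, 13, 12, 11]
j=3: A[3]=6 ≤ 11 → i=2, swap A[2],A[3] → [3, 4, 6, 18, 17, 19, 7, 5, 13, 12, 11]
j=4: A[4]=17 > 11 → no swap
j=5: A[5]=19 > 11 → no swap
j=6: A[6]=7 ≤ 11 → i=3, swap A[3],A[6] → [3, 4, 6, 7, 17, 19, 18, 5, 13, 12, 11]
j=7: A[7]=5 ≤ 11 → i=4, swap A[4],A[7] → [3, 4, 6, 7, 5, 19, 18, 17, 13, 12, 11]
j=8: A[8]=13 > 11 → no swap
j=9: A[9]=12 > 11 → no swap
final swap A[5],A[10] → [3, 4, 6, 7, 5, 11, 18, 17, 13, 12, 19]; return 5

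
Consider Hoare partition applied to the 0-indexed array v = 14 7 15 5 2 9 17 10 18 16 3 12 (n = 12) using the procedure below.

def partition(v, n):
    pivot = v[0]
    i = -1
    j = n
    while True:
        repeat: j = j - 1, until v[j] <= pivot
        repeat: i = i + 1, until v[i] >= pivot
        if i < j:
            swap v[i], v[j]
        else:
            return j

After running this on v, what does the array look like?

pivot=14
j stops at 11 (12), i stops at 0 (14); swap ⇒ 12 7 15 5 2 9 17 10 18 16 3 14
j stops at 10 (3), i stops at 2 (15); swap ⇒ 12 7 3 5 2 9 17 10 18 16 15 14
j stops at 7 (10), i stops at 6 (17); swap ⇒ 12 7 3 5 2 9 10 17 18 16 15 14
j stops at 6, i stops at 7; i≥j ⇒ return 6. v=12 7 3 5 2 9 10 17 18 16 15 14

12 7 3 5 2 9 10 17 18 16 15 14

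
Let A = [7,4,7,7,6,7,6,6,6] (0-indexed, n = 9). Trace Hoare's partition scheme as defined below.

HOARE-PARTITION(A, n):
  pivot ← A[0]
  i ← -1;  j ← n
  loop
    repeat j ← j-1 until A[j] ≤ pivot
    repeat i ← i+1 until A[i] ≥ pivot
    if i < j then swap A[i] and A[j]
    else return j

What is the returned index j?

5

pivot=7
j stops at 8 (6), i stops at 0 (7); swap ⇒ [6,4,7,7,6,7,6,6,7]
j stops at 7 (6), i stops at 2 (7); swap ⇒ [6,4,6,7,6,7,6,7,7]
j stops at 6 (6), i stops at 3 (7); swap ⇒ [6,4,6,6,6,7,7,7,7]
j stops at 5, i stops at 5; i≥j ⇒ return 5. A=[6,4,6,6,6,7,7,7,7]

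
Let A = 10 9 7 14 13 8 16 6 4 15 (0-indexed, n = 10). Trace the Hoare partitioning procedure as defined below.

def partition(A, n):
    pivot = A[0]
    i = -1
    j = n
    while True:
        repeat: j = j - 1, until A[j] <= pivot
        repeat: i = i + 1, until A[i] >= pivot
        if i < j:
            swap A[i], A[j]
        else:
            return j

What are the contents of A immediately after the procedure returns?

4 9 7 6 8 13 16 14 10 15

pivot=10
j stops at 8 (4), i stops at 0 (10); swap ⇒ 4 9 7 14 13 8 16 6 10 15
j stops at 7 (6), i stops at 3 (14); swap ⇒ 4 9 7 6 13 8 16 14 10 15
j stops at 5 (8), i stops at 4 (13); swap ⇒ 4 9 7 6 8 13 16 14 10 15
j stops at 4, i stops at 5; i≥j ⇒ return 4. A=4 9 7 6 8 13 16 14 10 15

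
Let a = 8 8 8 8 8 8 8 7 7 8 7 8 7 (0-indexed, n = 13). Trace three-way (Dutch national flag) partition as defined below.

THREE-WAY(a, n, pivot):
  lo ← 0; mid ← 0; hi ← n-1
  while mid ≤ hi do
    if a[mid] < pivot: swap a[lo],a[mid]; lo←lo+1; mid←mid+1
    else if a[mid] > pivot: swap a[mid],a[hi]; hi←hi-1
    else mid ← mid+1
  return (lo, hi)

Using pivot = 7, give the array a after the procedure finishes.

lo=0 mid=0 hi=12
8>7: swap(0,12), hi=11 ⇒ 7 8 8 8 8 8 8 7 7 8 7 8 8
7=7: mid=1
8>7: swap(1,11), hi=10 ⇒ 7 8 8 8 8 8 8 7 7 8 7 8 8
8>7: swap(1,10), hi=9 ⇒ 7 7 8 8 8 8 8 7 7 8 8 8 8
7=7: mid=2
8>7: swap(2,9), hi=8 ⇒ 7 7 8 8 8 8 8 7 7 8 8 8 8
8>7: swap(2,8), hi=7 ⇒ 7 7 7 8 8 8 8 7 8 8 8 8 8
7=7: mid=3
8>7: swap(3,7), hi=6 ⇒ 7 7 7 7 8 8 8 8 8 8 8 8 8
7=7: mid=4
8>7: swap(4,6), hi=5 ⇒ 7 7 7 7 8 8 8 8 8 8 8 8 8
8>7: swap(4,5), hi=4 ⇒ 7 7 7 7 8 8 8 8 8 8 8 8 8
8>7: swap(4,4), hi=3 ⇒ 7 7 7 7 8 8 8 8 8 8 8 8 8
done. lo=0 hi=3; a=7 7 7 7 8 8 8 8 8 8 8 8 8

7 7 7 7 8 8 8 8 8 8 8 8 8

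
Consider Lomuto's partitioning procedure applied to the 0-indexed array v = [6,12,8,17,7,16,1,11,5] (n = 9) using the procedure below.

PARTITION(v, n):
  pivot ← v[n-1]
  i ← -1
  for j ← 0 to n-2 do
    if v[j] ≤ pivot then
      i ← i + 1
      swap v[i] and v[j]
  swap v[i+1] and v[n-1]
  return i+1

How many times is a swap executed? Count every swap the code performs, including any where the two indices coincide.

2

pivot=5, i=-1
j=0: 6>5, skip
j=1: 12>5, skip
j=2: 8>5, skip
j=3: 17>5, skip
j=4: 7>5, skip
j=5: 16>5, skip
j=6: 1≤5, i=0, swap(0,6) ⇒ [1,12,8,17,7,16,6,11,5]
j=7: 11>5, skip
swap(1,8) ⇒ [1,5,8,17,7,16,6,11,12]; return 1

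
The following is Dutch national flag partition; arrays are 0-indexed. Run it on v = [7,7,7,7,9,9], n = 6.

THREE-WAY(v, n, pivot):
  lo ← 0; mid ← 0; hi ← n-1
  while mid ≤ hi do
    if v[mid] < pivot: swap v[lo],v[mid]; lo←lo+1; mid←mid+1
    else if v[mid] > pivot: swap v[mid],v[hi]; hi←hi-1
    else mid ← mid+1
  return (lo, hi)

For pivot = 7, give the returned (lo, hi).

(0, 3)

lo=0 mid=0 hi=5
7=7: mid=1
7=7: mid=2
7=7: mid=3
7=7: mid=4
9>7: swap(4,5), hi=4 ⇒ [7,7,7,7,9,9]
9>7: swap(4,4), hi=3 ⇒ [7,7,7,7,9,9]
done. lo=0 hi=3; v=[7,7,7,7,9,9]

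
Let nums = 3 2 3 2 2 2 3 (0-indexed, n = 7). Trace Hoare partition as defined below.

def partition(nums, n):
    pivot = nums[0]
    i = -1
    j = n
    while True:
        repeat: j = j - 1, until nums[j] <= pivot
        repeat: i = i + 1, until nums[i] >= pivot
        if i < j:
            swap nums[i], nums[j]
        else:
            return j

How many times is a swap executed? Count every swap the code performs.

2

pivot=3
j stops at 6 (3), i stops at 0 (3); swap ⇒ 3 2 3 2 2 2 3
j stops at 5 (2), i stops at 2 (3); swap ⇒ 3 2 2 2 2 3 3
j stops at 4, i stops at 5; i≥j ⇒ return 4. nums=3 2 2 2 2 3 3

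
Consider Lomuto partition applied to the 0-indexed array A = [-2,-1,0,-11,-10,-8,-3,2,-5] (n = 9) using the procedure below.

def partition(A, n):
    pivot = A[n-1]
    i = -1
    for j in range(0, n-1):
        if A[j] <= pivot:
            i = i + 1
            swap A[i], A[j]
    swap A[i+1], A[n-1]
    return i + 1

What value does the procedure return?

pivot=-5, i=-1
j=0: -2>-5, skip
j=1: -1>-5, skip
j=2: 0>-5, skip
j=3: -11≤-5, i=0, swap(0,3) ⇒ [-11,-1,0,-2,-10,-8,-3,2,-5]
j=4: -10≤-5, i=1, swap(1,4) ⇒ [-11,-10,0,-2,-1,-8,-3,2,-5]
j=5: -8≤-5, i=2, swap(2,5) ⇒ [-11,-10,-8,-2,-1,0,-3,2,-5]
j=6: -3>-5, skip
j=7: 2>-5, skip
swap(3,8) ⇒ [-11,-10,-8,-5,-1,0,-3,2,-2]; return 3

3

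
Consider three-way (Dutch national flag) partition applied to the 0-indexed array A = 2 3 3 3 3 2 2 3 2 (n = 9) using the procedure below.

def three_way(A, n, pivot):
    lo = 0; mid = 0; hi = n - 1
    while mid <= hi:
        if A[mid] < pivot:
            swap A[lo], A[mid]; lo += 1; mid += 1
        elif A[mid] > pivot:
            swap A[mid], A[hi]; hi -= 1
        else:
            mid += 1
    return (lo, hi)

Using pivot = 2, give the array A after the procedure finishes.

pivot = 2; lo=0, mid=0, hi=8
A[mid]=2=2: mid=1
A[mid]=3>2: swap A[1],A[8]; hi=7 → 2 2 3 3 3 2 2 3 3
A[mid]=2=2: mid=2
A[mid]=3>2: swap A[2],A[7]; hi=6 → 2 2 3 3 3 2 2 3 3
A[mid]=3>2: swap A[2],A[6]; hi=5 → 2 2 2 3 3 2 3 3 3
A[mid]=2=2: mid=3
A[mid]=3>2: swap A[3],A[5]; hi=4 → 2 2 2 2 3 3 3 3 3
A[mid]=2=2: mid=4
A[mid]=3>2: swap A[4],A[4]; hi=3 → 2 2 2 2 3 3 3 3 3
end: lo=0, hi=3; A = 2 2 2 2 3 3 3 3 3

2 2 2 2 3 3 3 3 3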